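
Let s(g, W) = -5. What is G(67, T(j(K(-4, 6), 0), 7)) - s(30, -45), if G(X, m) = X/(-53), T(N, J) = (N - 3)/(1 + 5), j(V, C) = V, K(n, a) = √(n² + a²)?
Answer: 198/53 ≈ 3.7358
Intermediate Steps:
K(n, a) = √(a² + n²)
T(N, J) = -½ + N/6 (T(N, J) = (-3 + N)/6 = (-3 + N)*(⅙) = -½ + N/6)
G(X, m) = -X/53 (G(X, m) = X*(-1/53) = -X/53)
G(67, T(j(K(-4, 6), 0), 7)) - s(30, -45) = -1/53*67 - 1*(-5) = -67/53 + 5 = 198/53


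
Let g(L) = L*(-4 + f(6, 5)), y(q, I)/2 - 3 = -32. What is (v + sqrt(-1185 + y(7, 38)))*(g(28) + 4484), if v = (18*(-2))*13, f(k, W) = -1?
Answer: -2032992 + 4344*I*sqrt(1243) ≈ -2.033e+6 + 1.5315e+5*I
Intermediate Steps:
y(q, I) = -58 (y(q, I) = 6 + 2*(-32) = 6 - 64 = -58)
v = -468 (v = -36*13 = -468)
g(L) = -5*L (g(L) = L*(-4 - 1) = L*(-5) = -5*L)
(v + sqrt(-1185 + y(7, 38)))*(g(28) + 4484) = (-468 + sqrt(-1185 - 58))*(-5*28 + 4484) = (-468 + sqrt(-1243))*(-140 + 4484) = (-468 + I*sqrt(1243))*4344 = -2032992 + 4344*I*sqrt(1243)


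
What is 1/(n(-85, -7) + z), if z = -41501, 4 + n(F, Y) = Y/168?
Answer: -24/996121 ≈ -2.4093e-5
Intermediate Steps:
n(F, Y) = -4 + Y/168
1/(n(-85, -7) + z) = 1/((-4 + (1/168)*(-7)) - 41501) = 1/((-4 - 1/24) - 41501) = 1/(-97/24 - 41501) = 1/(-996121/24) = -24/996121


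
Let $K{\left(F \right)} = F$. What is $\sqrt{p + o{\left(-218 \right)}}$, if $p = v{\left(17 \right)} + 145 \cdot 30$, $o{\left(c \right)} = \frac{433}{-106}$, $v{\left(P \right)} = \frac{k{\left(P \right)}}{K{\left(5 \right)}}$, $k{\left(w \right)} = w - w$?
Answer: $\frac{\sqrt{48830702}}{106} \approx 65.924$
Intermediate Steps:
$k{\left(w \right)} = 0$
$v{\left(P \right)} = 0$ ($v{\left(P \right)} = \frac{0}{5} = 0 \cdot \frac{1}{5} = 0$)
$o{\left(c \right)} = - \frac{433}{106}$ ($o{\left(c \right)} = 433 \left(- \frac{1}{106}\right) = - \frac{433}{106}$)
$p = 4350$ ($p = 0 + 145 \cdot 30 = 0 + 4350 = 4350$)
$\sqrt{p + o{\left(-218 \right)}} = \sqrt{4350 - \frac{433}{106}} = \sqrt{\frac{460667}{106}} = \frac{\sqrt{48830702}}{106}$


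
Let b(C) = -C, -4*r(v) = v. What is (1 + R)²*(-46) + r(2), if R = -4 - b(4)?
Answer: -93/2 ≈ -46.500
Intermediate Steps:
r(v) = -v/4
R = 0 (R = -4 - (-1)*4 = -4 - 1*(-4) = -4 + 4 = 0)
(1 + R)²*(-46) + r(2) = (1 + 0)²*(-46) - ¼*2 = 1²*(-46) - ½ = 1*(-46) - ½ = -46 - ½ = -93/2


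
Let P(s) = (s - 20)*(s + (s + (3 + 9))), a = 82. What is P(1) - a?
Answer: -348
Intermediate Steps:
P(s) = (-20 + s)*(12 + 2*s) (P(s) = (-20 + s)*(s + (s + 12)) = (-20 + s)*(s + (12 + s)) = (-20 + s)*(12 + 2*s))
P(1) - a = (-240 - 28*1 + 2*1²) - 1*82 = (-240 - 28 + 2*1) - 82 = (-240 - 28 + 2) - 82 = -266 - 82 = -348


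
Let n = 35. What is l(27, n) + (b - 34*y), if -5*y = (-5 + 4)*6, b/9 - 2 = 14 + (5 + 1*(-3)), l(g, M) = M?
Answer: 781/5 ≈ 156.20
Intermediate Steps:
b = 162 (b = 18 + 9*(14 + (5 + 1*(-3))) = 18 + 9*(14 + (5 - 3)) = 18 + 9*(14 + 2) = 18 + 9*16 = 18 + 144 = 162)
y = 6/5 (y = -(-5 + 4)*6/5 = -(-1)*6/5 = -⅕*(-6) = 6/5 ≈ 1.2000)
l(27, n) + (b - 34*y) = 35 + (162 - 34*6/5) = 35 + (162 - 204/5) = 35 + 606/5 = 781/5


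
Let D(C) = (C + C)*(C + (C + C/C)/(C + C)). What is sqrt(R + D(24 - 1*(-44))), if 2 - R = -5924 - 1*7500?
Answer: 57*sqrt(7) ≈ 150.81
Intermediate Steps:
R = 13426 (R = 2 - (-5924 - 1*7500) = 2 - (-5924 - 7500) = 2 - 1*(-13424) = 2 + 13424 = 13426)
D(C) = 2*C*(C + (1 + C)/(2*C)) (D(C) = (2*C)*(C + (C + 1)/((2*C))) = (2*C)*(C + (1 + C)*(1/(2*C))) = (2*C)*(C + (1 + C)/(2*C)) = 2*C*(C + (1 + C)/(2*C)))
sqrt(R + D(24 - 1*(-44))) = sqrt(13426 + (1 + (24 - 1*(-44)) + 2*(24 - 1*(-44))**2)) = sqrt(13426 + (1 + (24 + 44) + 2*(24 + 44)**2)) = sqrt(13426 + (1 + 68 + 2*68**2)) = sqrt(13426 + (1 + 68 + 2*4624)) = sqrt(13426 + (1 + 68 + 9248)) = sqrt(13426 + 9317) = sqrt(22743) = 57*sqrt(7)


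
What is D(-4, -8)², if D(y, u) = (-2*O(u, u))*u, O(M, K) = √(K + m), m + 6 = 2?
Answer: -3072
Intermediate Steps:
m = -4 (m = -6 + 2 = -4)
O(M, K) = √(-4 + K) (O(M, K) = √(K - 4) = √(-4 + K))
D(y, u) = -2*u*√(-4 + u) (D(y, u) = (-2*√(-4 + u))*u = -2*u*√(-4 + u))
D(-4, -8)² = (-2*(-8)*√(-4 - 8))² = (-2*(-8)*√(-12))² = (-2*(-8)*2*I*√3)² = (32*I*√3)² = -3072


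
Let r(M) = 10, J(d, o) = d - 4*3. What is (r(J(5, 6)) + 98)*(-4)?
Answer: -432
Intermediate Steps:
J(d, o) = -12 + d (J(d, o) = d - 12 = -12 + d)
(r(J(5, 6)) + 98)*(-4) = (10 + 98)*(-4) = 108*(-4) = -432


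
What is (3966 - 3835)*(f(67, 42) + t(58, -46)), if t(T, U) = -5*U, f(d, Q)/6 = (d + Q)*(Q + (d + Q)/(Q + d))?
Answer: 3714112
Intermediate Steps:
f(d, Q) = 6*(1 + Q)*(Q + d) (f(d, Q) = 6*((d + Q)*(Q + (d + Q)/(Q + d))) = 6*((Q + d)*(Q + (Q + d)/(Q + d))) = 6*((Q + d)*(Q + 1)) = 6*((Q + d)*(1 + Q)) = 6*((1 + Q)*(Q + d)) = 6*(1 + Q)*(Q + d))
(3966 - 3835)*(f(67, 42) + t(58, -46)) = (3966 - 3835)*((6*42 + 6*67 + 6*42² + 6*42*67) - 5*(-46)) = 131*((252 + 402 + 6*1764 + 16884) + 230) = 131*((252 + 402 + 10584 + 16884) + 230) = 131*(28122 + 230) = 131*28352 = 3714112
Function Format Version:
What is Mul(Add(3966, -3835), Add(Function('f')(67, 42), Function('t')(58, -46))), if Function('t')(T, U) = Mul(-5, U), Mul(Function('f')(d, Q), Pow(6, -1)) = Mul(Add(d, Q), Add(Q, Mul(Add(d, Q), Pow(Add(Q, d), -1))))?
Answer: 3714112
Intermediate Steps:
Function('f')(d, Q) = Mul(6, Add(1, Q), Add(Q, d)) (Function('f')(d, Q) = Mul(6, Mul(Add(d, Q), Add(Q, Mul(Add(d, Q), Pow(Add(Q, d), -1))))) = Mul(6, Mul(Add(Q, d), Add(Q, Mul(Add(Q, d), Pow(Add(Q, d), -1))))) = Mul(6, Mul(Add(Q, d), Add(Q, 1))) = Mul(6, Mul(Add(Q, d), Add(1, Q))) = Mul(6, Mul(Add(1, Q), Add(Q, d))) = Mul(6, Add(1, Q), Add(Q, d)))
Mul(Add(3966, -3835), Add(Function('f')(67, 42), Function('t')(58, -46))) = Mul(Add(3966, -3835), Add(Add(Mul(6, 42), Mul(6, 67), Mul(6, Pow(42, 2)), Mul(6, 42, 67)), Mul(-5, -46))) = Mul(131, Add(Add(252, 402, Mul(6, 1764), 16884), 230)) = Mul(131, Add(Add(252, 402, 10584, 16884), 230)) = Mul(131, Add(28122, 230)) = Mul(131, 28352) = 3714112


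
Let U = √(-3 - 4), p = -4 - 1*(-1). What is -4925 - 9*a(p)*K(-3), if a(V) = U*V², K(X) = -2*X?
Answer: -4925 - 486*I*√7 ≈ -4925.0 - 1285.8*I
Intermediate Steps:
p = -3 (p = -4 + 1 = -3)
U = I*√7 (U = √(-7) = I*√7 ≈ 2.6458*I)
a(V) = I*√7*V² (a(V) = (I*√7)*V² = I*√7*V²)
-4925 - 9*a(p)*K(-3) = -4925 - 9*(I*√7*(-3)²)*(-2*(-3)) = -4925 - 9*(I*√7*9)*6 = -4925 - 9*(9*I*√7)*6 = -4925 - 81*I*√7*6 = -4925 - 486*I*√7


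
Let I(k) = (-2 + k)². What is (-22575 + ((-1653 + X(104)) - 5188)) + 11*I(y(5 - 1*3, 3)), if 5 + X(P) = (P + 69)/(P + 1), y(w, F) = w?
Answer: -3089032/105 ≈ -29419.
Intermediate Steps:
X(P) = -5 + (69 + P)/(1 + P) (X(P) = -5 + (P + 69)/(P + 1) = -5 + (69 + P)/(1 + P))
(-22575 + ((-1653 + X(104)) - 5188)) + 11*I(y(5 - 1*3, 3)) = (-22575 + ((-1653 + 4*(16 - 1*104)/(1 + 104)) - 5188)) + 11*(-2 + (5 - 1*3))² = (-22575 + ((-1653 + 4*(16 - 104)/105) - 5188)) + 11*(-2 + (5 - 3))² = (-22575 + ((-1653 + 4*(1/105)*(-88)) - 5188)) + 11*(-2 + 2)² = (-22575 + ((-1653 - 352/105) - 5188)) + 11*0² = (-22575 + (-173917/105 - 5188)) + 11*0 = (-22575 - 718657/105) + 0 = -3089032/105 + 0 = -3089032/105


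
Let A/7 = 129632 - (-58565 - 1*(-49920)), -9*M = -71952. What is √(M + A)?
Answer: √8783403/3 ≈ 987.89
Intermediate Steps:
M = 23984/3 (M = -⅑*(-71952) = 23984/3 ≈ 7994.7)
A = 967939 (A = 7*(129632 - (-58565 - 1*(-49920))) = 7*(129632 - (-58565 + 49920)) = 7*(129632 - 1*(-8645)) = 7*(129632 + 8645) = 7*138277 = 967939)
√(M + A) = √(23984/3 + 967939) = √(2927801/3) = √8783403/3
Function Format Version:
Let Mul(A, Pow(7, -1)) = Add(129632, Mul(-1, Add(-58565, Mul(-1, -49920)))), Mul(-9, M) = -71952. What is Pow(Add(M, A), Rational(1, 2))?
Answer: Mul(Rational(1, 3), Pow(8783403, Rational(1, 2))) ≈ 987.89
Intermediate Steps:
M = Rational(23984, 3) (M = Mul(Rational(-1, 9), -71952) = Rational(23984, 3) ≈ 7994.7)
A = 967939 (A = Mul(7, Add(129632, Mul(-1, Add(-58565, Mul(-1, -49920))))) = Mul(7, Add(129632, Mul(-1, Add(-58565, 49920)))) = Mul(7, Add(129632, Mul(-1, -8645))) = Mul(7, Add(129632, 8645)) = Mul(7, 138277) = 967939)
Pow(Add(M, A), Rational(1, 2)) = Pow(Add(Rational(23984, 3), 967939), Rational(1, 2)) = Pow(Rational(2927801, 3), Rational(1, 2)) = Mul(Rational(1, 3), Pow(8783403, Rational(1, 2)))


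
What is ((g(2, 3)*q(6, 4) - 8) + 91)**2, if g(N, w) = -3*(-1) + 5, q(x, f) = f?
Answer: 13225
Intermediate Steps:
g(N, w) = 8 (g(N, w) = 3 + 5 = 8)
((g(2, 3)*q(6, 4) - 8) + 91)**2 = ((8*4 - 8) + 91)**2 = ((32 - 8) + 91)**2 = (24 + 91)**2 = 115**2 = 13225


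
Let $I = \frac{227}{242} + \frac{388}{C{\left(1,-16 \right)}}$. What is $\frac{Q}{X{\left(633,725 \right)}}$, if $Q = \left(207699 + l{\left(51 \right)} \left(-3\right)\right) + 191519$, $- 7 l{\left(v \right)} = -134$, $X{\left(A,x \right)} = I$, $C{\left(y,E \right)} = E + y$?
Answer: $- \frac{10142670120}{633437} \approx -16012.0$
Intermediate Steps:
$I = - \frac{90491}{3630}$ ($I = \frac{227}{242} + \frac{388}{-16 + 1} = 227 \cdot \frac{1}{242} + \frac{388}{-15} = \frac{227}{242} + 388 \left(- \frac{1}{15}\right) = \frac{227}{242} - \frac{388}{15} = - \frac{90491}{3630} \approx -24.929$)
$X{\left(A,x \right)} = - \frac{90491}{3630}$
$l{\left(v \right)} = \frac{134}{7}$ ($l{\left(v \right)} = \left(- \frac{1}{7}\right) \left(-134\right) = \frac{134}{7}$)
$Q = \frac{2794124}{7}$ ($Q = \left(207699 + \frac{134}{7} \left(-3\right)\right) + 191519 = \left(207699 - \frac{402}{7}\right) + 191519 = \frac{1453491}{7} + 191519 = \frac{2794124}{7} \approx 3.9916 \cdot 10^{5}$)
$\frac{Q}{X{\left(633,725 \right)}} = \frac{2794124}{7 \left(- \frac{90491}{3630}\right)} = \frac{2794124}{7} \left(- \frac{3630}{90491}\right) = - \frac{10142670120}{633437}$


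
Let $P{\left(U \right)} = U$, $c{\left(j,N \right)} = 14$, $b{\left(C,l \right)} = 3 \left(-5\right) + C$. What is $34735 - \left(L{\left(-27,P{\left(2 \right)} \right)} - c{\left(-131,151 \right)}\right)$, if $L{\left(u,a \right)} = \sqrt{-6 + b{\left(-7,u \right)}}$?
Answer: $34749 - 2 i \sqrt{7} \approx 34749.0 - 5.2915 i$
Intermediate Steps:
$b{\left(C,l \right)} = -15 + C$
$L{\left(u,a \right)} = 2 i \sqrt{7}$ ($L{\left(u,a \right)} = \sqrt{-6 - 22} = \sqrt{-28} = 2 i \sqrt{7}$)
$34735 - \left(L{\left(-27,P{\left(2 \right)} \right)} - c{\left(-131,151 \right)}\right) = 34735 - \left(2 i \sqrt{7} - 14\right) = 34735 - \left(-14 + 2 i \sqrt{7}\right) = 34735 + \left(14 - 2 i \sqrt{7}\right) = 34749 - 2 i \sqrt{7}$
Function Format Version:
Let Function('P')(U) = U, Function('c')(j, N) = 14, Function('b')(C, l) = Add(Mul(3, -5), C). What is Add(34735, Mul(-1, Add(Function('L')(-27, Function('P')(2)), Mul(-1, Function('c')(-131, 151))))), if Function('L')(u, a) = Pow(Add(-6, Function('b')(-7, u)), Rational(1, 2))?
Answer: Add(34749, Mul(-2, I, Pow(7, Rational(1, 2)))) ≈ Add(34749., Mul(-5.2915, I))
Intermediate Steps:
Function('b')(C, l) = Add(-15, C)
Function('L')(u, a) = Mul(2, I, Pow(7, Rational(1, 2))) (Function('L')(u, a) = Pow(Add(-6, Add(-15, -7)), Rational(1, 2)) = Pow(Add(-6, -22), Rational(1, 2)) = Pow(-28, Rational(1, 2)) = Mul(2, I, Pow(7, Rational(1, 2))))
Add(34735, Mul(-1, Add(Function('L')(-27, Function('P')(2)), Mul(-1, Function('c')(-131, 151))))) = Add(34735, Mul(-1, Add(Mul(2, I, Pow(7, Rational(1, 2))), Mul(-1, 14)))) = Add(34735, Mul(-1, Add(Mul(2, I, Pow(7, Rational(1, 2))), -14))) = Add(34735, Mul(-1, Add(-14, Mul(2, I, Pow(7, Rational(1, 2)))))) = Add(34735, Add(14, Mul(-2, I, Pow(7, Rational(1, 2))))) = Add(34749, Mul(-2, I, Pow(7, Rational(1, 2))))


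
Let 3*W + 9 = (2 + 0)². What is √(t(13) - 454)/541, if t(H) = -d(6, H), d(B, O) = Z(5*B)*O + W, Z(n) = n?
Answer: 19*I*√21/1623 ≈ 0.053647*I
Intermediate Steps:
W = -5/3 (W = -3 + (2 + 0)²/3 = -3 + (⅓)*2² = -3 + (⅓)*4 = -3 + 4/3 = -5/3 ≈ -1.6667)
d(B, O) = -5/3 + 5*B*O (d(B, O) = (5*B)*O - 5/3 = 5*B*O - 5/3 = -5/3 + 5*B*O)
t(H) = 5/3 - 30*H (t(H) = -(-5/3 + 5*6*H) = -(-5/3 + 30*H) = 5/3 - 30*H)
√(t(13) - 454)/541 = √((5/3 - 30*13) - 454)/541 = √((5/3 - 390) - 454)*(1/541) = √(-1165/3 - 454)*(1/541) = √(-2527/3)*(1/541) = (19*I*√21/3)*(1/541) = 19*I*√21/1623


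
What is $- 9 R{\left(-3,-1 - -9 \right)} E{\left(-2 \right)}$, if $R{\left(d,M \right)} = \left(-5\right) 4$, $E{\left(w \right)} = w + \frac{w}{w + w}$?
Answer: $-270$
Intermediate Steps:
$E{\left(w \right)} = \frac{1}{2} + w$ ($E{\left(w \right)} = w + \frac{w}{2 w} = w + \frac{1}{2 w} w = w + \frac{1}{2} = \frac{1}{2} + w$)
$R{\left(d,M \right)} = -20$
$- 9 R{\left(-3,-1 - -9 \right)} E{\left(-2 \right)} = \left(-9\right) \left(-20\right) \left(\frac{1}{2} - 2\right) = 180 \left(- \frac{3}{2}\right) = -270$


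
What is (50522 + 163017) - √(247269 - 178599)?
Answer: 213539 - 3*√7630 ≈ 2.1328e+5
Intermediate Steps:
(50522 + 163017) - √(247269 - 178599) = 213539 - √68670 = 213539 - 3*√7630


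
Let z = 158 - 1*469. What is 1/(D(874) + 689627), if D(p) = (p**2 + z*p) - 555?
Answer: 1/1181134 ≈ 8.4664e-7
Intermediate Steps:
z = -311 (z = 158 - 469 = -311)
D(p) = -555 + p**2 - 311*p (D(p) = (p**2 - 311*p) - 555 = -555 + p**2 - 311*p)
1/(D(874) + 689627) = 1/((-555 + 874**2 - 311*874) + 689627) = 1/((-555 + 763876 - 271814) + 689627) = 1/(491507 + 689627) = 1/1181134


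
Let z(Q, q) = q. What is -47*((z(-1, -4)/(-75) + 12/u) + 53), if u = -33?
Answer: -2043043/825 ≈ -2476.4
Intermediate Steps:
-47*((z(-1, -4)/(-75) + 12/u) + 53) = -47*((-4/(-75) + 12/(-33)) + 53) = -47*((-4*(-1/75) + 12*(-1/33)) + 53) = -47*((4/75 - 4/11) + 53) = -47*(-256/825 + 53) = -47*43469/825 = -2043043/825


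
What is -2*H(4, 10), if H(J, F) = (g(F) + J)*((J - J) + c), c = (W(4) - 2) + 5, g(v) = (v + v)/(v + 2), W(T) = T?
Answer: -238/3 ≈ -79.333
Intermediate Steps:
g(v) = 2*v/(2 + v) (g(v) = (2*v)/(2 + v) = 2*v/(2 + v))
c = 7 (c = (4 - 2) + 5 = 2 + 5 = 7)
H(J, F) = 7*J + 14*F/(2 + F) (H(J, F) = (2*F/(2 + F) + J)*((J - J) + 7) = (J + 2*F/(2 + F))*(0 + 7) = (J + 2*F/(2 + F))*7 = 7*J + 14*F/(2 + F))
-2*H(4, 10) = -14*(2*10 + 4*(2 + 10))/(2 + 10) = -14*(20 + 4*12)/12 = -14*(20 + 48)/12 = -14*68/12 = -2*119/3 = -238/3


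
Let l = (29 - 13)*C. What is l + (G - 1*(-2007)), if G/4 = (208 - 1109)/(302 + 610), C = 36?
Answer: 588023/228 ≈ 2579.0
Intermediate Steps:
l = 576 (l = (29 - 13)*36 = 16*36 = 576)
G = -901/228 (G = 4*((208 - 1109)/(302 + 610)) = 4*(-901/912) = -901/228 ≈ -3.9518)
l + (G - 1*(-2007)) = 576 + (-901/228 - 1*(-2007)) = 576 + (-901/228 + 2007) = 576 + 456695/228 = 588023/228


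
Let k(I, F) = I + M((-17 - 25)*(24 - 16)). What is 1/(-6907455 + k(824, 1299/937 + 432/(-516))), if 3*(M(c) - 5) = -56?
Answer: -3/20719934 ≈ -1.4479e-7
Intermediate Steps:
M(c) = -41/3 (M(c) = 5 + (⅓)*(-56) = 5 - 56/3 = -41/3)
k(I, F) = -41/3 + I (k(I, F) = I - 41/3 = -41/3 + I)
1/(-6907455 + k(824, 1299/937 + 432/(-516))) = 1/(-6907455 + (-41/3 + 824)) = 1/(-6907455 + 2431/3) = 1/(-20719934/3) = -3/20719934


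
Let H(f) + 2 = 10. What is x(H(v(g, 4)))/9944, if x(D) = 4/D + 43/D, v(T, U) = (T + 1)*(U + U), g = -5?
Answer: 47/79552 ≈ 0.00059081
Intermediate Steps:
v(T, U) = 2*U*(1 + T) (v(T, U) = (1 + T)*(2*U) = 2*U*(1 + T))
H(f) = 8 (H(f) = -2 + 10 = 8)
x(D) = 47/D
x(H(v(g, 4)))/9944 = (47/8)/9944 = (47*(1/8))*(1/9944) = (47/8)*(1/9944) = 47/79552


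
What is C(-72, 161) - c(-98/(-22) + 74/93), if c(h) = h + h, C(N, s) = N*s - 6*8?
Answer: -11918462/1023 ≈ -11651.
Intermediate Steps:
C(N, s) = -48 + N*s (C(N, s) = N*s - 48 = -48 + N*s)
c(h) = 2*h
C(-72, 161) - c(-98/(-22) + 74/93) = (-48 - 72*161) - 2*(-98/(-22) + 74/93) = (-48 - 11592) - 2*(-98*(-1/22) + 74*(1/93)) = -11640 - 2*(49/11 + 74/93) = -11640 - 2*5371/1023 = -11640 - 1*10742/1023 = -11640 - 10742/1023 = -11918462/1023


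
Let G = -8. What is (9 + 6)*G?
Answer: -120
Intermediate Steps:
(9 + 6)*G = (9 + 6)*(-8) = 15*(-8) = -120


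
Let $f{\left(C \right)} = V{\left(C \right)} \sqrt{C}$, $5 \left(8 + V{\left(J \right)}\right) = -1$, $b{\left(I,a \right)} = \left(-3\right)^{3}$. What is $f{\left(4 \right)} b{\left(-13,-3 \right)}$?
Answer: $\frac{2214}{5} \approx 442.8$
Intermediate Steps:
$b{\left(I,a \right)} = -27$
$V{\left(J \right)} = - \frac{41}{5}$ ($V{\left(J \right)} = -8 + \frac{1}{5} \left(-1\right) = -8 - \frac{1}{5} = - \frac{41}{5}$)
$f{\left(C \right)} = - \frac{41 \sqrt{C}}{5}$
$f{\left(4 \right)} b{\left(-13,-3 \right)} = - \frac{41 \sqrt{4}}{5} \left(-27\right) = \left(- \frac{41}{5}\right) 2 \left(-27\right) = \left(- \frac{82}{5}\right) \left(-27\right) = \frac{2214}{5}$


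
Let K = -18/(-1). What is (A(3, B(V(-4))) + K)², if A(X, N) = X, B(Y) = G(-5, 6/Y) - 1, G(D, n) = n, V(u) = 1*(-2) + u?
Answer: 441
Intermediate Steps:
V(u) = -2 + u
B(Y) = -1 + 6/Y (B(Y) = 6/Y - 1 = -1 + 6/Y)
K = 18 (K = -18*(-1) = 18)
(A(3, B(V(-4))) + K)² = (3 + 18)² = 21² = 441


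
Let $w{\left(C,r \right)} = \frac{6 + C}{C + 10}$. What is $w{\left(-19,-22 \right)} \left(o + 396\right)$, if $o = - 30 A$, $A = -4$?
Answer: $\frac{2236}{3} \approx 745.33$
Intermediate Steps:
$o = 120$ ($o = \left(-30\right) \left(-4\right) = 120$)
$w{\left(C,r \right)} = \frac{6 + C}{10 + C}$
$w{\left(-19,-22 \right)} \left(o + 396\right) = \frac{6 - 19}{10 - 19} \left(120 + 396\right) = \frac{1}{-9} \left(-13\right) 516 = \left(- \frac{1}{9}\right) \left(-13\right) 516 = \frac{13}{9} \cdot 516 = \frac{2236}{3}$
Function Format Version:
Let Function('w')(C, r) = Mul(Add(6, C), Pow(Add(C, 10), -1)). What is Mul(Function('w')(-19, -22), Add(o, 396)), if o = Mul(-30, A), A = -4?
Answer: Rational(2236, 3) ≈ 745.33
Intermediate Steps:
o = 120 (o = Mul(-30, -4) = 120)
Function('w')(C, r) = Mul(Pow(Add(10, C), -1), Add(6, C)) (Function('w')(C, r) = Mul(Add(6, C), Pow(Add(10, C), -1)) = Mul(Pow(Add(10, C), -1), Add(6, C)))
Mul(Function('w')(-19, -22), Add(o, 396)) = Mul(Mul(Pow(Add(10, -19), -1), Add(6, -19)), Add(120, 396)) = Mul(Mul(Pow(-9, -1), -13), 516) = Mul(Mul(Rational(-1, 9), -13), 516) = Mul(Rational(13, 9), 516) = Rational(2236, 3)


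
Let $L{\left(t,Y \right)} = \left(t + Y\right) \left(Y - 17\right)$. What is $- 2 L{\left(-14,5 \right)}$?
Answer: $-216$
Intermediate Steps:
$L{\left(t,Y \right)} = \left(-17 + Y\right) \left(Y + t\right)$ ($L{\left(t,Y \right)} = \left(Y + t\right) \left(-17 + Y\right) = \left(-17 + Y\right) \left(Y + t\right)$)
$- 2 L{\left(-14,5 \right)} = - 2 \left(5^{2} - 85 - -238 + 5 \left(-14\right)\right) = - 2 \left(25 - 85 + 238 - 70\right) = \left(-2\right) 108 = -216$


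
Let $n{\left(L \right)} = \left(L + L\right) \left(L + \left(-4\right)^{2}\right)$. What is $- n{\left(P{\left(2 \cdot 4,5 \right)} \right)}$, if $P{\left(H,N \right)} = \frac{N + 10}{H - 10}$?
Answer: $\frac{255}{2} \approx 127.5$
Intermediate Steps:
$P{\left(H,N \right)} = \frac{10 + N}{-10 + H}$
$n{\left(L \right)} = 2 L \left(16 + L\right)$ ($n{\left(L \right)} = 2 L \left(L + 16\right) = 2 L \left(16 + L\right)$)
$- n{\left(P{\left(2 \cdot 4,5 \right)} \right)} = - 2 \frac{10 + 5}{-10 + 2 \cdot 4} \left(16 + \frac{10 + 5}{-10 + 2 \cdot 4}\right) = - 2 \frac{1}{-10 + 8} \cdot 15 \left(16 + \frac{1}{-10 + 8} \cdot 15\right) = - 2 \frac{1}{-2} \cdot 15 \left(16 + \frac{1}{-2} \cdot 15\right) = - 2 \left(\left(- \frac{1}{2}\right) 15\right) \left(16 - \frac{15}{2}\right) = - \frac{2 \left(-15\right) \left(16 - \frac{15}{2}\right)}{2} = - \frac{2 \left(-15\right) 17}{2 \cdot 2} = \left(-1\right) \left(- \frac{255}{2}\right) = \frac{255}{2}$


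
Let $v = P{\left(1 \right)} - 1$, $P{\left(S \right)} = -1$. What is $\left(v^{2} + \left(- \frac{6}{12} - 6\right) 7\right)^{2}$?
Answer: $\frac{6889}{4} \approx 1722.3$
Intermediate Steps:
$v = -2$ ($v = -1 - 1 = -2$)
$\left(v^{2} + \left(- \frac{6}{12} - 6\right) 7\right)^{2} = \left(\left(-2\right)^{2} + \left(- \frac{6}{12} - 6\right) 7\right)^{2} = \left(4 + \left(\left(-6\right) \frac{1}{12} - 6\right) 7\right)^{2} = \left(4 + \left(- \frac{1}{2} - 6\right) 7\right)^{2} = \left(4 - \frac{91}{2}\right)^{2} = \left(- \frac{83}{2}\right)^{2} = \frac{6889}{4}$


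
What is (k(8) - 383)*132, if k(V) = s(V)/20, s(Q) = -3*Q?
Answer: -253572/5 ≈ -50714.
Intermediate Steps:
k(V) = -3*V/20
(k(8) - 383)*132 = (-3/20*8 - 383)*132 = (-6/5 - 383)*132 = -1921/5*132 = -253572/5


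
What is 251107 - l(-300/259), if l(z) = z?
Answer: 65037013/259 ≈ 2.5111e+5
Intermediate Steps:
251107 - l(-300/259) = 251107 - (-300)/259 = 251107 - 1*(-300/259) = 251107 + 300/259 = 65037013/259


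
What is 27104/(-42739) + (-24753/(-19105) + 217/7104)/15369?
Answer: -56528817109067237/89149715545446720 ≈ -0.63409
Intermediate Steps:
27104/(-42739) + (-24753/(-19105) + 217/7104)/15369 = 27104*(-1/42739) + (-24753*(-1/19105) + 217*(1/7104))*(1/15369) = -27104/42739 + (24753/19105 + 217/7104)*(1/15369) = -27104/42739 + (179991097/135721920)*(1/15369) = -27104/42739 + 179991097/2085910188480 = -56528817109067237/89149715545446720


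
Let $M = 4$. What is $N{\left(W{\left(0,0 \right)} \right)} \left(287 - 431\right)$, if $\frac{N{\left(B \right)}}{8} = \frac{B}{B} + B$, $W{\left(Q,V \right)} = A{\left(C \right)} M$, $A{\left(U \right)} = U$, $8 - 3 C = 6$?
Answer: $-4224$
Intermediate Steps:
$C = \frac{2}{3}$ ($C = \frac{8}{3} - 2 = \frac{2}{3} \approx 0.66667$)
$W{\left(Q,V \right)} = \frac{8}{3}$ ($W{\left(Q,V \right)} = \frac{2}{3} \cdot 4 = \frac{8}{3}$)
$N{\left(B \right)} = 8 + 8 B$ ($N{\left(B \right)} = 8 \left(\frac{B}{B} + B\right) = 8 \left(1 + B\right) = 8 + 8 B$)
$N{\left(W{\left(0,0 \right)} \right)} \left(287 - 431\right) = \left(8 + 8 \cdot \frac{8}{3}\right) \left(287 - 431\right) = \left(8 + \frac{64}{3}\right) \left(-144\right) = \frac{88}{3} \left(-144\right) = -4224$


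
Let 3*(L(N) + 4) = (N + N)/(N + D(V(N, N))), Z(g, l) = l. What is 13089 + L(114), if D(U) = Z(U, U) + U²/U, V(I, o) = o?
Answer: 117767/9 ≈ 13085.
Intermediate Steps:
D(U) = 2*U (D(U) = U + U²/U = U + U = 2*U)
L(N) = -34/9 (L(N) = -4 + ((N + N)/(N + 2*N))/3 = -4 + ((2*N)/((3*N)))/3 = -4 + ((2*N)*(1/(3*N)))/3 = -4 + (⅓)*(⅔) = -4 + 2/9 = -34/9)
13089 + L(114) = 13089 - 34/9 = 117767/9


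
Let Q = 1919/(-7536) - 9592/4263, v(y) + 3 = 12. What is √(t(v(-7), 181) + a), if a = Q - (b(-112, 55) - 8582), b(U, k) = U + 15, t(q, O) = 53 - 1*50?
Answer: √1269545717724351/382452 ≈ 93.164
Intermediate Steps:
v(y) = 9 (v(y) = -3 + 12 = 9)
t(q, O) = 3 (t(q, O) = 53 - 50 = 3)
b(U, k) = 15 + U
Q = -26822003/10708656 (Q = 1919*(-1/7536) - 9592*1/4263 = -1919/7536 - 9592/4263 = -26822003/10708656 ≈ -2.5047)
a = 92913603421/10708656 (a = -26822003/10708656 - ((15 - 112) - 8582) = -26822003/10708656 - (-97 - 8582) = -26822003/10708656 - 1*(-8679) = -26822003/10708656 + 8679 = 92913603421/10708656 ≈ 8676.5)
√(t(v(-7), 181) + a) = √(3 + 92913603421/10708656) = √(92945729389/10708656) = √1269545717724351/382452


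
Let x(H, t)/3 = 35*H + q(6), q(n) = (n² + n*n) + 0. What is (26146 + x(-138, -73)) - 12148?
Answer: -276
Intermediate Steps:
q(n) = 2*n² (q(n) = (n² + n²) + 0 = 2*n² + 0 = 2*n²)
x(H, t) = 216 + 105*H (x(H, t) = 3*(35*H + 2*6²) = 3*(35*H + 2*36) = 3*(35*H + 72) = 3*(72 + 35*H) = 216 + 105*H)
(26146 + x(-138, -73)) - 12148 = (26146 + (216 + 105*(-138))) - 12148 = (26146 + (216 - 14490)) - 12148 = (26146 - 14274) - 12148 = 11872 - 12148 = -276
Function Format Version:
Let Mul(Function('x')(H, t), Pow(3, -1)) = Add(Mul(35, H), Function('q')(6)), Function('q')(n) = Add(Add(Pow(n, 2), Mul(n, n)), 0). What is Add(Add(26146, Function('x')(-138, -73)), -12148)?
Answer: -276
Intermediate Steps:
Function('q')(n) = Mul(2, Pow(n, 2)) (Function('q')(n) = Add(Add(Pow(n, 2), Pow(n, 2)), 0) = Add(Mul(2, Pow(n, 2)), 0) = Mul(2, Pow(n, 2)))
Function('x')(H, t) = Add(216, Mul(105, H)) (Function('x')(H, t) = Mul(3, Add(Mul(35, H), Mul(2, Pow(6, 2)))) = Mul(3, Add(Mul(35, H), Mul(2, 36))) = Mul(3, Add(Mul(35, H), 72)) = Mul(3, Add(72, Mul(35, H))) = Add(216, Mul(105, H)))
Add(Add(26146, Function('x')(-138, -73)), -12148) = Add(Add(26146, Add(216, Mul(105, -138))), -12148) = Add(Add(26146, Add(216, -14490)), -12148) = Add(Add(26146, -14274), -12148) = Add(11872, -12148) = -276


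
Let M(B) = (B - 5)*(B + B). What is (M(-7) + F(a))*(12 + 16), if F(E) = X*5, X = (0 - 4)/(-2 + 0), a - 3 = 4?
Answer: 4984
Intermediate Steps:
M(B) = 2*B*(-5 + B) (M(B) = (-5 + B)*(2*B) = 2*B*(-5 + B))
a = 7 (a = 3 + 4 = 7)
X = 2 (X = -4/(-2) = -4*(-½) = 2)
F(E) = 10 (F(E) = 2*5 = 10)
(M(-7) + F(a))*(12 + 16) = (2*(-7)*(-5 - 7) + 10)*(12 + 16) = (2*(-7)*(-12) + 10)*28 = (168 + 10)*28 = 178*28 = 4984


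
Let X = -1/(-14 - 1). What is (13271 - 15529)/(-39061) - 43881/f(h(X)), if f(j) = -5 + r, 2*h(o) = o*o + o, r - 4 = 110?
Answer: -1713789619/4257649 ≈ -402.52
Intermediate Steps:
r = 114 (r = 4 + 110 = 114)
X = 1/15 (X = -1/(-15) = -1*(-1/15) = 1/15 ≈ 0.066667)
h(o) = o/2 + o²/2 (h(o) = (o*o + o)/2 = (o² + o)/2 = (o + o²)/2 = o/2 + o²/2)
f(j) = 109 (f(j) = -5 + 114 = 109)
(13271 - 15529)/(-39061) - 43881/f(h(X)) = (13271 - 15529)/(-39061) - 43881/109 = -2258*(-1/39061) - 43881*1/109 = 2258/39061 - 43881/109 = -1713789619/4257649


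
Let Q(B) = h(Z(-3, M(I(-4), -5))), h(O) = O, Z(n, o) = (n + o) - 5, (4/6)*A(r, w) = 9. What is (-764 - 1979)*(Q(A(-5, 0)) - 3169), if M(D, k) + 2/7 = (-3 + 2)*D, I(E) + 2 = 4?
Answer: 61045465/7 ≈ 8.7208e+6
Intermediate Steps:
I(E) = 2 (I(E) = -2 + 4 = 2)
M(D, k) = -2/7 - D (M(D, k) = -2/7 + (-3 + 2)*D = -2/7 - D)
A(r, w) = 27/2 (A(r, w) = (3/2)*9 = 27/2)
Z(n, o) = -5 + n + o
Q(B) = -72/7 (Q(B) = -5 - 3 + (-2/7 - 1*2) = -5 - 3 + (-2/7 - 2) = -5 - 3 - 16/7 = -72/7)
(-764 - 1979)*(Q(A(-5, 0)) - 3169) = (-764 - 1979)*(-72/7 - 3169) = -2743*(-22255/7) = 61045465/7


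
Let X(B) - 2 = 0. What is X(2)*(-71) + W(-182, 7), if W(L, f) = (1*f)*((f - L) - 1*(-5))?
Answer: 1216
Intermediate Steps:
X(B) = 2 (X(B) = 2 + 0 = 2)
W(L, f) = f*(5 + f - L) (W(L, f) = f*((f - L) + 5) = f*(5 + f - L))
X(2)*(-71) + W(-182, 7) = 2*(-71) + 7*(5 + 7 - 1*(-182)) = -142 + 7*(5 + 7 + 182) = -142 + 7*194 = -142 + 1358 = 1216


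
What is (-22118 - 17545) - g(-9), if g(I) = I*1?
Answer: -39654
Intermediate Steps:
g(I) = I
(-22118 - 17545) - g(-9) = (-22118 - 17545) - 1*(-9) = -39663 + 9 = -39654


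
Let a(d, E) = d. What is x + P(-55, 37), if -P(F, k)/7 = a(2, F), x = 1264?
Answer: 1250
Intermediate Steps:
P(F, k) = -14 (P(F, k) = -7*2 = -14)
x + P(-55, 37) = 1264 - 14 = 1250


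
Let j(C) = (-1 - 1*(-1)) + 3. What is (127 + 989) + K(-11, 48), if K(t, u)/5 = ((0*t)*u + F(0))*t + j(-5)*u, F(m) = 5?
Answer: 1561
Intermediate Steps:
j(C) = 3 (j(C) = (-1 + 1) + 3 = 0 + 3 = 3)
K(t, u) = 15*u + 25*t (K(t, u) = 5*(((0*t)*u + 5)*t + 3*u) = 5*((0*u + 5)*t + 3*u) = 5*((0 + 5)*t + 3*u) = 5*(5*t + 3*u) = 5*(3*u + 5*t) = 15*u + 25*t)
(127 + 989) + K(-11, 48) = (127 + 989) + (15*48 + 25*(-11)) = 1116 + (720 - 275) = 1116 + 445 = 1561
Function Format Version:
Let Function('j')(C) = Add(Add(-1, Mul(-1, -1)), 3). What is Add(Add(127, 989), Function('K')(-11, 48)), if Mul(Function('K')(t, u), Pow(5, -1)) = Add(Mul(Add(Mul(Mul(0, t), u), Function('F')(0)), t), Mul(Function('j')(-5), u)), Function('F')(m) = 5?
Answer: 1561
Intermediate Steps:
Function('j')(C) = 3 (Function('j')(C) = Add(Add(-1, 1), 3) = Add(0, 3) = 3)
Function('K')(t, u) = Add(Mul(15, u), Mul(25, t)) (Function('K')(t, u) = Mul(5, Add(Mul(Add(Mul(Mul(0, t), u), 5), t), Mul(3, u))) = Mul(5, Add(Mul(Add(Mul(0, u), 5), t), Mul(3, u))) = Mul(5, Add(Mul(Add(0, 5), t), Mul(3, u))) = Mul(5, Add(Mul(5, t), Mul(3, u))) = Mul(5, Add(Mul(3, u), Mul(5, t))) = Add(Mul(15, u), Mul(25, t)))
Add(Add(127, 989), Function('K')(-11, 48)) = Add(Add(127, 989), Add(Mul(15, 48), Mul(25, -11))) = Add(1116, Add(720, -275)) = Add(1116, 445) = 1561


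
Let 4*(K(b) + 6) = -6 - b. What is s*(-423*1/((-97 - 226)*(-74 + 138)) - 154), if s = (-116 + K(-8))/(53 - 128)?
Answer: -51565653/206720 ≈ -249.45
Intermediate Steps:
K(b) = -15/2 - b/4 (K(b) = -6 + (-6 - b)/4 = -6 + (-3/2 - b/4) = -15/2 - b/4)
s = 81/50 (s = (-116 + (-15/2 - ¼*(-8)))/(53 - 128) = (-116 + (-15/2 + 2))/(-75) = (-116 - 11/2)*(-1/75) = -243/2*(-1/75) = 81/50 ≈ 1.6200)
s*(-423*1/((-97 - 226)*(-74 + 138)) - 154) = 81*(-423*1/((-97 - 226)*(-74 + 138)) - 154)/50 = 81*(-423/(64*(-323)) - 154)/50 = 81*(-423/(-20672) - 154)/50 = 81*(-423*(-1/20672) - 154)/50 = 81*(423/20672 - 154)/50 = (81/50)*(-3183065/20672) = -51565653/206720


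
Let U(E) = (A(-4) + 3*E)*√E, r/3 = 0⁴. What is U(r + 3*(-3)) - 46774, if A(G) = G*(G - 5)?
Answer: -46774 + 27*I ≈ -46774.0 + 27.0*I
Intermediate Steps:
r = 0 (r = 3*0⁴ = 3*0 = 0)
A(G) = G*(-5 + G)
U(E) = √E*(36 + 3*E) (U(E) = (-4*(-5 - 4) + 3*E)*√E = (-4*(-9) + 3*E)*√E = (36 + 3*E)*√E = √E*(36 + 3*E))
U(r + 3*(-3)) - 46774 = 3*√(0 + 3*(-3))*(12 + (0 + 3*(-3))) - 46774 = 3*√(0 - 9)*(12 + (0 - 9)) - 46774 = 3*√(-9)*(12 - 9) - 46774 = 3*(3*I)*3 - 46774 = 27*I - 46774 = -46774 + 27*I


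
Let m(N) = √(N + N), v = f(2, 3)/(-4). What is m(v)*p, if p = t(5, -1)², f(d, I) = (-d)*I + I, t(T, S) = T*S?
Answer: 25*√6/2 ≈ 30.619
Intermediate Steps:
t(T, S) = S*T
f(d, I) = I - I*d (f(d, I) = -I*d + I = I - I*d)
p = 25 (p = (-1*5)² = (-5)² = 25)
v = ¾ (v = (3*(1 - 1*2))/(-4) = (3*(1 - 2))*(-¼) = (3*(-1))*(-¼) = -3*(-¼) = ¾ ≈ 0.75000)
m(N) = √2*√N (m(N) = √(2*N) = √2*√N)
m(v)*p = (√2*√(¾))*25 = (√2*(√3/2))*25 = (√6/2)*25 = 25*√6/2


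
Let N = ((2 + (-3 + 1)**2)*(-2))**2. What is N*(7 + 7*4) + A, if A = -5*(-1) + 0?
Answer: 5045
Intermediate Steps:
A = 5 (A = 5 + 0 = 5)
N = 144 (N = ((2 + (-2)**2)*(-2))**2 = ((2 + 4)*(-2))**2 = (6*(-2))**2 = (-12)**2 = 144)
N*(7 + 7*4) + A = 144*(7 + 7*4) + 5 = 144*(7 + 28) + 5 = 144*35 + 5 = 5040 + 5 = 5045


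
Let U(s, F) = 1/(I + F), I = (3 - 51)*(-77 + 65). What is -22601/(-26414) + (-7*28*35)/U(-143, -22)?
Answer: -100384799559/26414 ≈ -3.8004e+6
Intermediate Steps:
I = 576 (I = -48*(-12) = 576)
U(s, F) = 1/(576 + F)
-22601/(-26414) + (-7*28*35)/U(-143, -22) = -22601/(-26414) + (-7*28*35)/(1/(576 - 22)) = -22601*(-1/26414) + (-196*35)/(1/554) = 22601/26414 - 6860/1/554 = 22601/26414 - 6860*554 = 22601/26414 - 3800440 = -100384799559/26414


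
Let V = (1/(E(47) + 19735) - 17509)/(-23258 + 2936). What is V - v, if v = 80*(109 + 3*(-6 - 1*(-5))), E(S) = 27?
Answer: -378361168207/44622596 ≈ -8479.1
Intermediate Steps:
V = 38445873/44622596 (V = (1/(27 + 19735) - 17509)/(-23258 + 2936) = (1/19762 - 17509)/(-20322) = (1/19762 - 17509)*(-1/20322) = -346012857/19762*(-1/20322) = 38445873/44622596 ≈ 0.86158)
v = 8480 (v = 80*(109 + 3*(-6 + 5)) = 80*(109 + 3*(-1)) = 80*(109 - 3) = 80*106 = 8480)
V - v = 38445873/44622596 - 1*8480 = 38445873/44622596 - 8480 = -378361168207/44622596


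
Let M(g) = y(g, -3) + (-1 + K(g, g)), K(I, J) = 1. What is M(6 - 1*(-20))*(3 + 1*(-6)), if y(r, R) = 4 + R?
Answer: -3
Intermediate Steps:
M(g) = 1 (M(g) = (4 - 3) + (-1 + 1) = 1 + 0 = 1)
M(6 - 1*(-20))*(3 + 1*(-6)) = 1*(3 + 1*(-6)) = 1*(3 - 6) = 1*(-3) = -3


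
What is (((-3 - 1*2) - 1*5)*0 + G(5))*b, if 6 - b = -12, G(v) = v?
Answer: 90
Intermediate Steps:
b = 18 (b = 6 - 1*(-12) = 6 + 12 = 18)
(((-3 - 1*2) - 1*5)*0 + G(5))*b = (((-3 - 1*2) - 1*5)*0 + 5)*18 = (((-3 - 2) - 5)*0 + 5)*18 = ((-5 - 5)*0 + 5)*18 = (-10*0 + 5)*18 = (0 + 5)*18 = 5*18 = 90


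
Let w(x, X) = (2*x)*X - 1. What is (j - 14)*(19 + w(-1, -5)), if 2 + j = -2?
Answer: -504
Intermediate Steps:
j = -4 (j = -2 - 2 = -4)
w(x, X) = -1 + 2*X*x (w(x, X) = 2*X*x - 1 = -1 + 2*X*x)
(j - 14)*(19 + w(-1, -5)) = (-4 - 14)*(19 + (-1 + 2*(-5)*(-1))) = -18*(19 + (-1 + 10)) = -18*(19 + 9) = -18*28 = -504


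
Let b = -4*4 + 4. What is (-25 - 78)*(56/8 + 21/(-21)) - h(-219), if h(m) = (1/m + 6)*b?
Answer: -39862/73 ≈ -546.05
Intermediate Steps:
b = -12 (b = -16 + 4 = -12)
h(m) = -72 - 12/m (h(m) = (1/m + 6)*(-12) = (6 + 1/m)*(-12) = -72 - 12/m)
(-25 - 78)*(56/8 + 21/(-21)) - h(-219) = (-25 - 78)*(56/8 + 21/(-21)) - (-72 - 12/(-219)) = -103*(56*(⅛) + 21*(-1/21)) - (-72 - 12*(-1/219)) = -103*(7 - 1) - (-72 + 4/73) = -103*6 - 1*(-5252/73) = -618 + 5252/73 = -39862/73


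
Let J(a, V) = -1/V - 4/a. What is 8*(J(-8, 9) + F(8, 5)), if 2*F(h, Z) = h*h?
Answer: 2332/9 ≈ 259.11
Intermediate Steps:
F(h, Z) = h²/2 (F(h, Z) = (h*h)/2 = h²/2)
8*(J(-8, 9) + F(8, 5)) = 8*((-1/9 - 4/(-8)) + (½)*8²) = 8*((-1*⅑ - 4*(-⅛)) + (½)*64) = 8*((-⅑ + ½) + 32) = 8*(7/18 + 32) = 8*(583/18) = 2332/9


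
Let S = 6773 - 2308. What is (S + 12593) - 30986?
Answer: -13928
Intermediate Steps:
S = 4465
(S + 12593) - 30986 = (4465 + 12593) - 30986 = 17058 - 30986 = -13928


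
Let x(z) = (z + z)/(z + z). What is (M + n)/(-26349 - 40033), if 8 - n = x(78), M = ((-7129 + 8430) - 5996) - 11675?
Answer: 16363/66382 ≈ 0.24650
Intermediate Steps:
M = -16370 (M = (1301 - 5996) - 11675 = -4695 - 11675 = -16370)
x(z) = 1 (x(z) = (2*z)/((2*z)) = (2*z)*(1/(2*z)) = 1)
n = 7 (n = 8 - 1*1 = 8 - 1 = 7)
(M + n)/(-26349 - 40033) = (-16370 + 7)/(-26349 - 40033) = -16363/(-66382) = -16363*(-1/66382) = 16363/66382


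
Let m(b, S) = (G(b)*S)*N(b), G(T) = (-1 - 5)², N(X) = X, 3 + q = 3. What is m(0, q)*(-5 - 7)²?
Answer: 0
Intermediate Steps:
q = 0 (q = -3 + 3 = 0)
G(T) = 36 (G(T) = (-6)² = 36)
m(b, S) = 36*S*b (m(b, S) = (36*S)*b = 36*S*b)
m(0, q)*(-5 - 7)² = (36*0*0)*(-5 - 7)² = 0*(-12)² = 0*144 = 0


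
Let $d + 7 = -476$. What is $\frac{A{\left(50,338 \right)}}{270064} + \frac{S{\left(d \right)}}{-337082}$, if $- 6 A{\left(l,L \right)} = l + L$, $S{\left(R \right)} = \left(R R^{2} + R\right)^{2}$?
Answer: $- \frac{2571665430748329713677}{68275284936} \approx -3.7666 \cdot 10^{10}$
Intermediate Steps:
$d = -483$ ($d = -7 - 476 = -483$)
$S{\left(R \right)} = \left(R + R^{3}\right)^{2}$ ($S{\left(R \right)} = \left(R^{3} + R\right)^{2} = \left(R + R^{3}\right)^{2}$)
$A{\left(l,L \right)} = - \frac{L}{6} - \frac{l}{6}$ ($A{\left(l,L \right)} = - \frac{l + L}{6} = - \frac{L + l}{6} = - \frac{L}{6} - \frac{l}{6}$)
$\frac{A{\left(50,338 \right)}}{270064} + \frac{S{\left(d \right)}}{-337082} = \frac{\left(- \frac{1}{6}\right) 338 - \frac{25}{3}}{270064} + \frac{\left(-483\right)^{2} \left(1 + \left(-483\right)^{2}\right)^{2}}{-337082} = \left(- \frac{169}{3} - \frac{25}{3}\right) \frac{1}{270064} + 233289 \left(1 + 233289\right)^{2} \left(- \frac{1}{337082}\right) = \left(- \frac{194}{3}\right) \frac{1}{270064} + 233289 \cdot 233290^{2} \left(- \frac{1}{337082}\right) = - \frac{97}{405096} + 233289 \cdot 54424224100 \left(- \frac{1}{337082}\right) = - \frac{97}{405096} + 12696572816064900 \left(- \frac{1}{337082}\right) = - \frac{97}{405096} - \frac{6348286408032450}{168541} = - \frac{2571665430748329713677}{68275284936}$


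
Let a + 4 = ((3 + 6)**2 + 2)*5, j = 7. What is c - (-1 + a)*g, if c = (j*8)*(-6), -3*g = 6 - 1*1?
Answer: 1042/3 ≈ 347.33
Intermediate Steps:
g = -5/3 (g = -(6 - 1*1)/3 = -(6 - 1)/3 = -1/3*5 = -5/3 ≈ -1.6667)
c = -336 (c = (7*8)*(-6) = 56*(-6) = -336)
a = 411 (a = -4 + ((3 + 6)**2 + 2)*5 = -4 + (9**2 + 2)*5 = -4 + (81 + 2)*5 = -4 + 83*5 = -4 + 415 = 411)
c - (-1 + a)*g = -336 - (-1 + 411)*(-5)/3 = -336 - 410*(-5)/3 = -336 - 1*(-2050/3) = -336 + 2050/3 = 1042/3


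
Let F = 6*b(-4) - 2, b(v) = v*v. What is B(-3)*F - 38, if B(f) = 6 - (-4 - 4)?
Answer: 1278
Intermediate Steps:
b(v) = v**2
F = 94 (F = 6*(-4)**2 - 2 = 6*16 - 2 = 96 - 2 = 94)
B(f) = 14 (B(f) = 6 - 1*(-8) = 6 + 8 = 14)
B(-3)*F - 38 = 14*94 - 38 = 1316 - 38 = 1278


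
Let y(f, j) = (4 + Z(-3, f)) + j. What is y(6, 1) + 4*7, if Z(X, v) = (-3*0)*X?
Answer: 33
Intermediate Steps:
Z(X, v) = 0 (Z(X, v) = 0*X = 0)
y(f, j) = 4 + j (y(f, j) = (4 + 0) + j = 4 + j)
y(6, 1) + 4*7 = (4 + 1) + 4*7 = 5 + 28 = 33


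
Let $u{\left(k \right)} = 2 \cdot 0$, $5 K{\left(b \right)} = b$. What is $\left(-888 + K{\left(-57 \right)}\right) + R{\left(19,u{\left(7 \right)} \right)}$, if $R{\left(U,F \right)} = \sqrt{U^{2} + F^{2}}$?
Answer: $- \frac{4402}{5} \approx -880.4$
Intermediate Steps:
$K{\left(b \right)} = \frac{b}{5}$
$u{\left(k \right)} = 0$
$R{\left(U,F \right)} = \sqrt{F^{2} + U^{2}}$
$\left(-888 + K{\left(-57 \right)}\right) + R{\left(19,u{\left(7 \right)} \right)} = \left(-888 + \frac{1}{5} \left(-57\right)\right) + \sqrt{0^{2} + 19^{2}} = \left(-888 - \frac{57}{5}\right) + \sqrt{0 + 361} = - \frac{4497}{5} + \sqrt{361} = - \frac{4497}{5} + 19 = - \frac{4402}{5}$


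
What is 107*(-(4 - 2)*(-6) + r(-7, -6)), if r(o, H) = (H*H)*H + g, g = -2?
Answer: -22042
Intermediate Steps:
r(o, H) = -2 + H³ (r(o, H) = (H*H)*H - 2 = H²*H - 2 = H³ - 2 = -2 + H³)
107*(-(4 - 2)*(-6) + r(-7, -6)) = 107*(-(4 - 2)*(-6) + (-2 + (-6)³)) = 107*(-2*(-6) + (-2 - 216)) = 107*(-1*(-12) - 218) = 107*(12 - 218) = 107*(-206) = -22042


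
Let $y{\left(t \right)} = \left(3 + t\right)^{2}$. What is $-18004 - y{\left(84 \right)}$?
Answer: $-25573$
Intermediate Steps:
$-18004 - y{\left(84 \right)} = -18004 - \left(3 + 84\right)^{2} = -18004 - 87^{2} = -18004 - 7569 = -25573$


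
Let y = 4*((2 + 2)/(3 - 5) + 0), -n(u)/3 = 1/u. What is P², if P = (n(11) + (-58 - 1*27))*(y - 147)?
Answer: 21138252100/121 ≈ 1.7470e+8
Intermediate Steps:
n(u) = -3/u
y = -8 (y = 4*(4/(-2) + 0) = 4*(4*(-½) + 0) = 4*(-2 + 0) = 4*(-2) = -8)
P = 145390/11 (P = (-3/11 + (-58 - 1*27))*(-8 - 147) = (-3*1/11 + (-58 - 27))*(-155) = (-3/11 - 85)*(-155) = -938/11*(-155) = 145390/11 ≈ 13217.)
P² = (145390/11)² = 21138252100/121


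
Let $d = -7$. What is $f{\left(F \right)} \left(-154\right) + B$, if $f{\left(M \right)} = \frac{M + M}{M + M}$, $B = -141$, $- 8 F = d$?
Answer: $-295$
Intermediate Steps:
$F = \frac{7}{8}$ ($F = \left(- \frac{1}{8}\right) \left(-7\right) = \frac{7}{8} \approx 0.875$)
$f{\left(M \right)} = 1$ ($f{\left(M \right)} = \frac{2 M}{2 M} = 2 M \frac{1}{2 M} = 1$)
$f{\left(F \right)} \left(-154\right) + B = 1 \left(-154\right) - 141 = -154 - 141 = -295$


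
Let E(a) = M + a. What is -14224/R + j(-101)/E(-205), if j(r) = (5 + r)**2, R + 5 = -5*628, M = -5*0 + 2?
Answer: -26096848/638435 ≈ -40.876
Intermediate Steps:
M = 2 (M = 0 + 2 = 2)
R = -3145 (R = -5 - 5*628 = -5 - 3140 = -3145)
E(a) = 2 + a
-14224/R + j(-101)/E(-205) = -14224/(-3145) + (5 - 101)**2/(2 - 205) = -14224*(-1/3145) + (-96)**2/(-203) = 14224/3145 + 9216*(-1/203) = 14224/3145 - 9216/203 = -26096848/638435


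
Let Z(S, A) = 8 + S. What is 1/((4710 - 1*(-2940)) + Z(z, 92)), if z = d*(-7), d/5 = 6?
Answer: 1/7448 ≈ 0.00013426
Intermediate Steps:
d = 30 (d = 5*6 = 30)
z = -210 (z = 30*(-7) = -210)
1/((4710 - 1*(-2940)) + Z(z, 92)) = 1/((4710 - 1*(-2940)) + (8 - 210)) = 1/((4710 + 2940) - 202) = 1/(7650 - 202) = 1/7448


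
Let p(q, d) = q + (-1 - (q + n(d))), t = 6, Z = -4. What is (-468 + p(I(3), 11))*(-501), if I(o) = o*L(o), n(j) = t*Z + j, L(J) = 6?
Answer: 228456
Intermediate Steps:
n(j) = -24 + j (n(j) = 6*(-4) + j = -24 + j)
I(o) = 6*o (I(o) = o*6 = 6*o)
p(q, d) = 23 - d (p(q, d) = q + (-1 - (q + (-24 + d))) = q + (-1 - (-24 + d + q)) = q + (-1 + (24 - d - q)) = q + (23 - d - q) = 23 - d)
(-468 + p(I(3), 11))*(-501) = (-468 + (23 - 1*11))*(-501) = (-468 + (23 - 11))*(-501) = (-468 + 12)*(-501) = -456*(-501) = 228456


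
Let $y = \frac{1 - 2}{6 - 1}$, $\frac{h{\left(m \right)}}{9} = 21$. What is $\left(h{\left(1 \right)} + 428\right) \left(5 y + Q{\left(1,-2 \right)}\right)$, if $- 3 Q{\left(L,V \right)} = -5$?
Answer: $\frac{1234}{3} \approx 411.33$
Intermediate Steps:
$h{\left(m \right)} = 189$ ($h{\left(m \right)} = 9 \cdot 21 = 189$)
$Q{\left(L,V \right)} = \frac{5}{3}$ ($Q{\left(L,V \right)} = \left(- \frac{1}{3}\right) \left(-5\right) = \frac{5}{3}$)
$y = - \frac{1}{5} \approx -0.2$
$\left(h{\left(1 \right)} + 428\right) \left(5 y + Q{\left(1,-2 \right)}\right) = \left(189 + 428\right) \left(5 \left(- \frac{1}{5}\right) + \frac{5}{3}\right) = 617 \left(-1 + \frac{5}{3}\right) = 617 \cdot \frac{2}{3} = \frac{1234}{3}$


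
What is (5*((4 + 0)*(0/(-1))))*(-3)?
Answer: 0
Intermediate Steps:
(5*((4 + 0)*(0/(-1))))*(-3) = (5*(4*(0*(-1))))*(-3) = (5*(4*0))*(-3) = (5*0)*(-3) = 0*(-3) = 0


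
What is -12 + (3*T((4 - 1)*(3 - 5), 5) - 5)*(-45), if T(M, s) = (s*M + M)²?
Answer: -174747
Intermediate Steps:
T(M, s) = (M + M*s)² (T(M, s) = (M*s + M)² = (M + M*s)²)
-12 + (3*T((4 - 1)*(3 - 5), 5) - 5)*(-45) = -12 + (3*(((4 - 1)*(3 - 5))²*(1 + 5)²) - 5)*(-45) = -12 + (3*((3*(-2))²*6²) - 5)*(-45) = -12 + (3*((-6)²*36) - 5)*(-45) = -12 + (3*(36*36) - 5)*(-45) = -12 + (3*1296 - 5)*(-45) = -12 + (3888 - 5)*(-45) = -12 + 3883*(-45) = -12 - 174735 = -174747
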